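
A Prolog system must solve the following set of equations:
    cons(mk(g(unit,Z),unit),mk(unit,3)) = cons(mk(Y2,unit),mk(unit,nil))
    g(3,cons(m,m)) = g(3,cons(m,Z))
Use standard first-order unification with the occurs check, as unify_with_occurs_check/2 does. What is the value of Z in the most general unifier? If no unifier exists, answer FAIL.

Decompose cons/2: mk(g(unit,Z),unit) = mk(Y2,unit),  mk(unit,3) = mk(unit,nil).
Decompose mk/2: g(unit,Z) = Y2,  unit = unit.
Bind Y2 := g(unit,Z); no other remaining equation mentions Y2.
Delete trivial equation unit = unit.
Decompose mk/2: unit = unit,  3 = nil.
Delete trivial equation unit = unit.
Clash: constants 3 and nil differ; no unifier exists.

FAIL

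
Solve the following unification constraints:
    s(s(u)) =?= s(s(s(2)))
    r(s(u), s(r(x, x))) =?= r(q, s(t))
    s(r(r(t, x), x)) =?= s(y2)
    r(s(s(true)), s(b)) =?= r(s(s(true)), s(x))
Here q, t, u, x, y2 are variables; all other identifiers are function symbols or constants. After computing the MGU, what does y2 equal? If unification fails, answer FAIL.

r(r(r(b, b), b), b)

Decompose s/1: s(u) =?= s(s(2)).
Decompose s/1: u =?= s(2).
Bind u := s(2); substituting into the one remaining equation that mentions u gives: r(s(s(2)), s(r(x, x))) =?= r(q, s(t)).
Decompose r/2: s(s(2)) =?= q,  s(r(x, x)) =?= s(t).
Bind q := s(s(2)); no other remaining equation mentions q.
Decompose s/1: r(x, x) =?= t.
Bind t := r(x, x); substituting into the one remaining equation that mentions t gives: s(r(r(r(x, x), x), x)) =?= s(y2).
Decompose s/1: r(r(r(x, x), x), x) =?= y2.
Bind y2 := r(r(r(x, x), x), x); no other remaining equation mentions y2.
Decompose r/2: s(s(true)) =?= s(s(true)),  s(b) =?= s(x).
Delete trivial equation s(s(true)) =?= s(s(true)).
Decompose s/1: b =?= x.
Bind x := b. Substituting into the earlier bindings gives t := r(b, b), y2 := r(r(r(b, b), b), b).
MGU = { u -> s(2), q -> s(s(2)), t -> r(b, b), y2 -> r(r(r(b, b), b), b), x -> b }, so y2 -> r(r(r(b, b), b), b).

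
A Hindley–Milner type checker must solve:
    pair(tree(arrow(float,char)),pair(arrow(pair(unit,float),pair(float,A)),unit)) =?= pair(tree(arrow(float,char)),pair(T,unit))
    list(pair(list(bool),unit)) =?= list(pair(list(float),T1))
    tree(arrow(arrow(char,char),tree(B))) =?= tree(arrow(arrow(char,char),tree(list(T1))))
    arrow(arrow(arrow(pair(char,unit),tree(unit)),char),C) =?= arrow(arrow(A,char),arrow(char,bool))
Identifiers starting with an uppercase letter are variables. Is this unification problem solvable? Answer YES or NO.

NO

Decompose pair/2: tree(arrow(float,char)) =?= tree(arrow(float,char)),  pair(arrow(pair(unit,float),pair(float,A)),unit) =?= pair(T,unit).
Delete trivial equation tree(arrow(float,char)) =?= tree(arrow(float,char)).
Decompose pair/2: arrow(pair(unit,float),pair(float,A)) =?= T,  unit =?= unit.
Bind T := arrow(pair(unit,float),pair(float,A)); no other remaining equation mentions T.
Delete trivial equation unit =?= unit.
Decompose list/1: pair(list(bool),unit) =?= pair(list(float),T1).
Decompose pair/2: list(bool) =?= list(float),  unit =?= T1.
Decompose list/1: bool =?= float.
Clash: constants bool and float differ; no unifier exists.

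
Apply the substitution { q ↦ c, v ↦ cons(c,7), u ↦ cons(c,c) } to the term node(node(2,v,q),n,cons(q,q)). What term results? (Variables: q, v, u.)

Replace each occurrence of q with c.
Replace each occurrence of v with cons(c,7).
Result: node(node(2,cons(c,7),c),n,cons(c,c)).

node(node(2,cons(c,7),c),n,cons(c,c))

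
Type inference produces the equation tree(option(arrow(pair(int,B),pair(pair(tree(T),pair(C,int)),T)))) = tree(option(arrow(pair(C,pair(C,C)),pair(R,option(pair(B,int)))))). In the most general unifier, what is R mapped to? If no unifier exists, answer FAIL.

Decompose tree/1: option(arrow(pair(int,B),pair(pair(tree(T),pair(C,int)),T))) = option(arrow(pair(C,pair(C,C)),pair(R,option(pair(B,int))))).
Decompose option/1: arrow(pair(int,B),pair(pair(tree(T),pair(C,int)),T)) = arrow(pair(C,pair(C,C)),pair(R,option(pair(B,int)))).
Decompose arrow/2: pair(int,B) = pair(C,pair(C,C)),  pair(pair(tree(T),pair(C,int)),T) = pair(R,option(pair(B,int))).
Decompose pair/2: int = C,  B = pair(C,C).
Bind C := int; substituting into the remaining equations gives: B = pair(int,int),  pair(pair(tree(T),pair(int,int)),T) = pair(R,option(pair(B,int))).
Bind B := pair(int,int); substituting into the remaining equation gives: pair(pair(tree(T),pair(int,int)),T) = pair(R,option(pair(pair(int,int),int))).
Decompose pair/2: pair(tree(T),pair(int,int)) = R,  T = option(pair(pair(int,int),int)).
Bind R := pair(tree(T),pair(int,int)); no other remaining equation mentions R.
Bind T := option(pair(pair(int,int),int)). Substituting into the earlier binding gives R := pair(tree(option(pair(pair(int,int),int))),pair(int,int)).
MGU = { C -> int, B -> pair(int,int), R -> pair(tree(option(pair(pair(int,int),int))),pair(int,int)), T -> option(pair(pair(int,int),int)) }, so R -> pair(tree(option(pair(pair(int,int),int))),pair(int,int)).

pair(tree(option(pair(pair(int,int),int))),pair(int,int))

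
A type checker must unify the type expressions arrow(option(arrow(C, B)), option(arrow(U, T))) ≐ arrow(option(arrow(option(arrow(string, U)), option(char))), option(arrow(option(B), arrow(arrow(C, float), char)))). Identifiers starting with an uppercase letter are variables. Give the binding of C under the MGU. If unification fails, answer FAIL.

option(arrow(string, option(option(char))))

Decompose arrow/2: option(arrow(C, B)) ≐ option(arrow(option(arrow(string, U)), option(char))),  option(arrow(U, T)) ≐ option(arrow(option(B), arrow(arrow(C, float), char))).
Decompose option/1: arrow(C, B) ≐ arrow(option(arrow(string, U)), option(char)).
Decompose arrow/2: C ≐ option(arrow(string, U)),  B ≐ option(char).
Bind C := option(arrow(string, U)); substituting into the one remaining equation that mentions C gives: option(arrow(U, T)) ≐ option(arrow(option(B), arrow(arrow(option(arrow(string, U)), float), char))).
Bind B := option(char); substituting into the remaining equation gives: option(arrow(U, T)) ≐ option(arrow(option(option(char)), arrow(arrow(option(arrow(string, U)), float), char))).
Decompose option/1: arrow(U, T) ≐ arrow(option(option(char)), arrow(arrow(option(arrow(string, U)), float), char)).
Decompose arrow/2: U ≐ option(option(char)),  T ≐ arrow(arrow(option(arrow(string, U)), float), char).
Bind U := option(option(char)); substituting into the remaining equation gives: T ≐ arrow(arrow(option(arrow(string, option(option(char)))), float), char). Substituting into the earlier binding gives C := option(arrow(string, option(option(char)))).
Bind T := arrow(arrow(option(arrow(string, option(option(char)))), float), char).
MGU = { C ↦ option(arrow(string, option(option(char)))), B ↦ option(char), U ↦ option(option(char)), T ↦ arrow(arrow(option(arrow(string, option(option(char)))), float), char) }, so C ↦ option(arrow(string, option(option(char)))).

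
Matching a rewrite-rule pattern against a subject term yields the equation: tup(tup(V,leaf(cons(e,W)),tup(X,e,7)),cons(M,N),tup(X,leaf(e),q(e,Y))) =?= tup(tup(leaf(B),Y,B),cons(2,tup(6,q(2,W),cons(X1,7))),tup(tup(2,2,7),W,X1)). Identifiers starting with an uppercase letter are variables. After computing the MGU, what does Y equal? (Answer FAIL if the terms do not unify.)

Decompose tup/3: tup(V,leaf(cons(e,W)),tup(X,e,7)) =?= tup(leaf(B),Y,B),  cons(M,N) =?= cons(2,tup(6,q(2,W),cons(X1,7))),  tup(X,leaf(e),q(e,Y)) =?= tup(tup(2,2,7),W,X1).
Decompose tup/3: V =?= leaf(B),  leaf(cons(e,W)) =?= Y,  tup(X,e,7) =?= B.
Bind V := leaf(B); no other remaining equation mentions V.
Bind Y := leaf(cons(e,W)); substituting into the one remaining equation that mentions Y gives: tup(X,leaf(e),q(e,leaf(cons(e,W)))) =?= tup(tup(2,2,7),W,X1).
Bind B := tup(X,e,7); no other remaining equation mentions B. Substituting into the earlier binding gives V := leaf(tup(X,e,7)).
Decompose cons/2: M =?= 2,  N =?= tup(6,q(2,W),cons(X1,7)).
Bind M := 2; no other remaining equation mentions M.
Bind N := tup(6,q(2,W),cons(X1,7)); no other remaining equation mentions N.
Decompose tup/3: X =?= tup(2,2,7),  leaf(e) =?= W,  q(e,leaf(cons(e,W))) =?= X1.
Bind X := tup(2,2,7); no other remaining equation mentions X. Substituting into the earlier bindings gives V := leaf(tup(tup(2,2,7),e,7)), B := tup(tup(2,2,7),e,7).
Bind W := leaf(e); substituting into the remaining equation gives: q(e,leaf(cons(e,leaf(e)))) =?= X1. Substituting into the earlier bindings gives Y := leaf(cons(e,leaf(e))), N := tup(6,q(2,leaf(e)),cons(X1,7)).
Bind X1 := q(e,leaf(cons(e,leaf(e)))). Substituting into the earlier binding gives N := tup(6,q(2,leaf(e)),cons(q(e,leaf(cons(e,leaf(e)))),7)).
MGU = { V := leaf(tup(tup(2,2,7),e,7)), Y := leaf(cons(e,leaf(e))), B := tup(tup(2,2,7),e,7), M := 2, N := tup(6,q(2,leaf(e)),cons(q(e,leaf(cons(e,leaf(e)))),7)), X := tup(2,2,7), W := leaf(e), X1 := q(e,leaf(cons(e,leaf(e)))) }, so Y := leaf(cons(e,leaf(e))).

leaf(cons(e,leaf(e)))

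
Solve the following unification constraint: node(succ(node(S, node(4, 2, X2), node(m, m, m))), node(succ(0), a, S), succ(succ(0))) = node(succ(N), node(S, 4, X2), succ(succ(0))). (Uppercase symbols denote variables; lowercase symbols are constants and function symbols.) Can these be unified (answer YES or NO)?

NO

Decompose node/3: succ(node(S, node(4, 2, X2), node(m, m, m))) = succ(N),  node(succ(0), a, S) = node(S, 4, X2),  succ(succ(0)) = succ(succ(0)).
Decompose succ/1: node(S, node(4, 2, X2), node(m, m, m)) = N.
Bind N := node(S, node(4, 2, X2), node(m, m, m)); no other remaining equation mentions N.
Decompose node/3: succ(0) = S,  a = 4,  S = X2.
Bind S := succ(0); substituting into the one remaining equation that mentions S gives: succ(0) = X2. Substituting into the earlier binding gives N := node(succ(0), node(4, 2, X2), node(m, m, m)).
Clash: constants a and 4 differ; no unifier exists.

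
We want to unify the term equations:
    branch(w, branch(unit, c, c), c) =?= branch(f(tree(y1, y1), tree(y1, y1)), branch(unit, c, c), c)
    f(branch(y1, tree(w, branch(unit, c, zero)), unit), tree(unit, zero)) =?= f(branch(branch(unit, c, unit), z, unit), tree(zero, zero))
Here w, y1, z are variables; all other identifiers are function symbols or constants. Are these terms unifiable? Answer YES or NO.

NO

Decompose branch/3: w =?= f(tree(y1, y1), tree(y1, y1)),  branch(unit, c, c) =?= branch(unit, c, c),  c =?= c.
Bind w := f(tree(y1, y1), tree(y1, y1)); substituting into the one remaining equation that mentions w gives: f(branch(y1, tree(f(tree(y1, y1), tree(y1, y1)), branch(unit, c, zero)), unit), tree(unit, zero)) =?= f(branch(branch(unit, c, unit), z, unit), tree(zero, zero)).
Delete trivial equation branch(unit, c, c) =?= branch(unit, c, c).
Delete trivial equation c =?= c.
Decompose f/2: branch(y1, tree(f(tree(y1, y1), tree(y1, y1)), branch(unit, c, zero)), unit) =?= branch(branch(unit, c, unit), z, unit),  tree(unit, zero) =?= tree(zero, zero).
Decompose branch/3: y1 =?= branch(unit, c, unit),  tree(f(tree(y1, y1), tree(y1, y1)), branch(unit, c, zero)) =?= z,  unit =?= unit.
Bind y1 := branch(unit, c, unit); substituting into the one remaining equation that mentions y1 gives: tree(f(tree(branch(unit, c, unit), branch(unit, c, unit)), tree(branch(unit, c, unit), branch(unit, c, unit))), branch(unit, c, zero)) =?= z. Substituting into the earlier binding gives w := f(tree(branch(unit, c, unit), branch(unit, c, unit)), tree(branch(unit, c, unit), branch(unit, c, unit))).
Bind z := tree(f(tree(branch(unit, c, unit), branch(unit, c, unit)), tree(branch(unit, c, unit), branch(unit, c, unit))), branch(unit, c, zero)); no other remaining equation mentions z.
Delete trivial equation unit =?= unit.
Decompose tree/2: unit =?= zero,  zero =?= zero.
Clash: constants unit and zero differ; no unifier exists.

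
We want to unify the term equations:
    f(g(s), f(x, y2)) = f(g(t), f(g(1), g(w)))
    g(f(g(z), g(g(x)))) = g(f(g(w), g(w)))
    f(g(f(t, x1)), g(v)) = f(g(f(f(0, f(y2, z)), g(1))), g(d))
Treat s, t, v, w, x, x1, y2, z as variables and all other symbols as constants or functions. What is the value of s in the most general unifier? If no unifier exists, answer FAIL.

f(0, f(g(g(g(1))), g(g(1))))

Decompose f/2: g(s) = g(t),  f(x, y2) = f(g(1), g(w)).
Decompose g/1: s = t.
Bind s := t; no other remaining equation mentions s.
Decompose f/2: x = g(1),  y2 = g(w).
Bind x := g(1); substituting into the one remaining equation that mentions x gives: g(f(g(z), g(g(g(1))))) = g(f(g(w), g(w))).
Bind y2 := g(w); substituting into the one remaining equation that mentions y2 gives: f(g(f(t, x1)), g(v)) = f(g(f(f(0, f(g(w), z)), g(1))), g(d)).
Decompose g/1: f(g(z), g(g(g(1)))) = f(g(w), g(w)).
Decompose f/2: g(z) = g(w),  g(g(g(1))) = g(w).
Decompose g/1: z = w.
Bind z := w; substituting into the one remaining equation that mentions z gives: f(g(f(t, x1)), g(v)) = f(g(f(f(0, f(g(w), w)), g(1))), g(d)).
Decompose g/1: g(g(1)) = w.
Bind w := g(g(1)); substituting into the remaining equation gives: f(g(f(t, x1)), g(v)) = f(g(f(f(0, f(g(g(g(1))), g(g(1)))), g(1))), g(d)). Substituting into the earlier bindings gives y2 := g(g(g(1))), z := g(g(1)).
Decompose f/2: g(f(t, x1)) = g(f(f(0, f(g(g(g(1))), g(g(1)))), g(1))),  g(v) = g(d).
Decompose g/1: f(t, x1) = f(f(0, f(g(g(g(1))), g(g(1)))), g(1)).
Decompose f/2: t = f(0, f(g(g(g(1))), g(g(1)))),  x1 = g(1).
Bind t := f(0, f(g(g(g(1))), g(g(1)))); no other remaining equation mentions t. Substituting into the earlier binding gives s := f(0, f(g(g(g(1))), g(g(1)))).
Bind x1 := g(1); no other remaining equation mentions x1.
Decompose g/1: v = d.
Bind v := d.
MGU = { s := f(0, f(g(g(g(1))), g(g(1)))), x := g(1), y2 := g(g(g(1))), z := g(g(1)), w := g(g(1)), t := f(0, f(g(g(g(1))), g(g(1)))), x1 := g(1), v := d }, so s := f(0, f(g(g(g(1))), g(g(1)))).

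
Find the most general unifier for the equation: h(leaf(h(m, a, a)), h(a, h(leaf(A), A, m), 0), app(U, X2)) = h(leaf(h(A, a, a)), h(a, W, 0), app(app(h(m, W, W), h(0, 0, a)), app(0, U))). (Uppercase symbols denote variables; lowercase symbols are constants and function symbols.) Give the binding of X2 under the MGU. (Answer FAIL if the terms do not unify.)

app(0, app(h(m, h(leaf(m), m, m), h(leaf(m), m, m)), h(0, 0, a)))

Decompose h/3: leaf(h(m, a, a)) = leaf(h(A, a, a)),  h(a, h(leaf(A), A, m), 0) = h(a, W, 0),  app(U, X2) = app(app(h(m, W, W), h(0, 0, a)), app(0, U)).
Decompose leaf/1: h(m, a, a) = h(A, a, a).
Decompose h/3: m = A,  a = a,  a = a.
Bind A := m; substituting into the one remaining equation that mentions A gives: h(a, h(leaf(m), m, m), 0) = h(a, W, 0).
Delete trivial equation a = a.
Delete trivial equation a = a.
Decompose h/3: a = a,  h(leaf(m), m, m) = W,  0 = 0.
Delete trivial equation a = a.
Bind W := h(leaf(m), m, m); substituting into the one remaining equation that mentions W gives: app(U, X2) = app(app(h(m, h(leaf(m), m, m), h(leaf(m), m, m)), h(0, 0, a)), app(0, U)).
Delete trivial equation 0 = 0.
Decompose app/2: U = app(h(m, h(leaf(m), m, m), h(leaf(m), m, m)), h(0, 0, a)),  X2 = app(0, U).
Bind U := app(h(m, h(leaf(m), m, m), h(leaf(m), m, m)), h(0, 0, a)); substituting into the remaining equation gives: X2 = app(0, app(h(m, h(leaf(m), m, m), h(leaf(m), m, m)), h(0, 0, a))).
Bind X2 := app(0, app(h(m, h(leaf(m), m, m), h(leaf(m), m, m)), h(0, 0, a))).
MGU = { A ↦ m, W ↦ h(leaf(m), m, m), U ↦ app(h(m, h(leaf(m), m, m), h(leaf(m), m, m)), h(0, 0, a)), X2 ↦ app(0, app(h(m, h(leaf(m), m, m), h(leaf(m), m, m)), h(0, 0, a))) }, so X2 ↦ app(0, app(h(m, h(leaf(m), m, m), h(leaf(m), m, m)), h(0, 0, a))).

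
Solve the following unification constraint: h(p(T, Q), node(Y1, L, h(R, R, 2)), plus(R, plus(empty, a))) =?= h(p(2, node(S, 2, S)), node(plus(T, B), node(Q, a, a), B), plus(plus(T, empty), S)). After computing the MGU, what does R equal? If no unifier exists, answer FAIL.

plus(2, empty)

Decompose h/3: p(T, Q) =?= p(2, node(S, 2, S)),  node(Y1, L, h(R, R, 2)) =?= node(plus(T, B), node(Q, a, a), B),  plus(R, plus(empty, a)) =?= plus(plus(T, empty), S).
Decompose p/2: T =?= 2,  Q =?= node(S, 2, S).
Bind T := 2; substituting into the 2 remaining equations that mention T gives: node(Y1, L, h(R, R, 2)) =?= node(plus(2, B), node(Q, a, a), B),  plus(R, plus(empty, a)) =?= plus(plus(2, empty), S).
Bind Q := node(S, 2, S); substituting into the one remaining equation that mentions Q gives: node(Y1, L, h(R, R, 2)) =?= node(plus(2, B), node(node(S, 2, S), a, a), B).
Decompose node/3: Y1 =?= plus(2, B),  L =?= node(node(S, 2, S), a, a),  h(R, R, 2) =?= B.
Bind Y1 := plus(2, B); no other remaining equation mentions Y1.
Bind L := node(node(S, 2, S), a, a); no other remaining equation mentions L.
Bind B := h(R, R, 2); no other remaining equation mentions B. Substituting into the earlier binding gives Y1 := plus(2, h(R, R, 2)).
Decompose plus/2: R =?= plus(2, empty),  plus(empty, a) =?= S.
Bind R := plus(2, empty); no other remaining equation mentions R. Substituting into the earlier bindings gives Y1 := plus(2, h(plus(2, empty), plus(2, empty), 2)), B := h(plus(2, empty), plus(2, empty), 2).
Bind S := plus(empty, a). Substituting into the earlier bindings gives Q := node(plus(empty, a), 2, plus(empty, a)), L := node(node(plus(empty, a), 2, plus(empty, a)), a, a).
MGU = { T ↦ 2, Q ↦ node(plus(empty, a), 2, plus(empty, a)), Y1 ↦ plus(2, h(plus(2, empty), plus(2, empty), 2)), L ↦ node(node(plus(empty, a), 2, plus(empty, a)), a, a), B ↦ h(plus(2, empty), plus(2, empty), 2), R ↦ plus(2, empty), S ↦ plus(empty, a) }, so R ↦ plus(2, empty).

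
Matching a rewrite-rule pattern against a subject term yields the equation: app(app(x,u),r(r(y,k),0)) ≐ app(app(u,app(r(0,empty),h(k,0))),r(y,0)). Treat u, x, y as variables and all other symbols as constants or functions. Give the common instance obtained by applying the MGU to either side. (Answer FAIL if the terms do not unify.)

Decompose app/2: app(x,u) ≐ app(u,app(r(0,empty),h(k,0))),  r(r(y,k),0) ≐ r(y,0).
Decompose app/2: x ≐ u,  u ≐ app(r(0,empty),h(k,0)).
Bind x := u; no other remaining equation mentions x.
Bind u := app(r(0,empty),h(k,0)); no other remaining equation mentions u. Substituting into the earlier binding gives x := app(r(0,empty),h(k,0)).
Decompose r/2: r(y,k) ≐ y,  0 ≐ 0.
Occurs check fails: y occurs in r(y,k); the equation y ≐ r(y,k) has no finite solution.

FAIL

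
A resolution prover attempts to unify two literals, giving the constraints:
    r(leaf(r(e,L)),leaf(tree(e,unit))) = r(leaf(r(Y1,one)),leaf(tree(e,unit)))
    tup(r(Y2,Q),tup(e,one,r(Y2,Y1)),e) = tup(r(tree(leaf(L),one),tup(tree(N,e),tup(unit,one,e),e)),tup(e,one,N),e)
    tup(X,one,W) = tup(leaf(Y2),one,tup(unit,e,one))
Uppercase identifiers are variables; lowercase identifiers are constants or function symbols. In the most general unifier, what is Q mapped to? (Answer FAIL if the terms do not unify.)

tup(tree(r(tree(leaf(one),one),e),e),tup(unit,one,e),e)

Decompose r/2: leaf(r(e,L)) = leaf(r(Y1,one)),  leaf(tree(e,unit)) = leaf(tree(e,unit)).
Decompose leaf/1: r(e,L) = r(Y1,one).
Decompose r/2: e = Y1,  L = one.
Bind Y1 := e; substituting into the one remaining equation that mentions Y1 gives: tup(r(Y2,Q),tup(e,one,r(Y2,e)),e) = tup(r(tree(leaf(L),one),tup(tree(N,e),tup(unit,one,e),e)),tup(e,one,N),e).
Bind L := one; substituting into the one remaining equation that mentions L gives: tup(r(Y2,Q),tup(e,one,r(Y2,e)),e) = tup(r(tree(leaf(one),one),tup(tree(N,e),tup(unit,one,e),e)),tup(e,one,N),e).
Delete trivial equation leaf(tree(e,unit)) = leaf(tree(e,unit)).
Decompose tup/3: r(Y2,Q) = r(tree(leaf(one),one),tup(tree(N,e),tup(unit,one,e),e)),  tup(e,one,r(Y2,e)) = tup(e,one,N),  e = e.
Decompose r/2: Y2 = tree(leaf(one),one),  Q = tup(tree(N,e),tup(unit,one,e),e).
Bind Y2 := tree(leaf(one),one); substituting into the 2 remaining equations that mention Y2 gives: tup(e,one,r(tree(leaf(one),one),e)) = tup(e,one,N),  tup(X,one,W) = tup(leaf(tree(leaf(one),one)),one,tup(unit,e,one)).
Bind Q := tup(tree(N,e),tup(unit,one,e),e); no other remaining equation mentions Q.
Decompose tup/3: e = e,  one = one,  r(tree(leaf(one),one),e) = N.
Delete trivial equation e = e.
Delete trivial equation one = one.
Bind N := r(tree(leaf(one),one),e); no other remaining equation mentions N. Substituting into the earlier binding gives Q := tup(tree(r(tree(leaf(one),one),e),e),tup(unit,one,e),e).
Delete trivial equation e = e.
Decompose tup/3: X = leaf(tree(leaf(one),one)),  one = one,  W = tup(unit,e,one).
Bind X := leaf(tree(leaf(one),one)); no other remaining equation mentions X.
Delete trivial equation one = one.
Bind W := tup(unit,e,one).
MGU = { Y1 -> e, L -> one, Y2 -> tree(leaf(one),one), Q -> tup(tree(r(tree(leaf(one),one),e),e),tup(unit,one,e),e), N -> r(tree(leaf(one),one),e), X -> leaf(tree(leaf(one),one)), W -> tup(unit,e,one) }, so Q -> tup(tree(r(tree(leaf(one),one),e),e),tup(unit,one,e),e).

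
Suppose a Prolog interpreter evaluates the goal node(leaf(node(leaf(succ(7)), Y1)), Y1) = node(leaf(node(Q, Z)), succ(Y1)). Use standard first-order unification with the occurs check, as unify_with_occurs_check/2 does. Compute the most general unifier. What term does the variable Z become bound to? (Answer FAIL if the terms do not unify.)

FAIL

Decompose node/2: leaf(node(leaf(succ(7)), Y1)) = leaf(node(Q, Z)),  Y1 = succ(Y1).
Decompose leaf/1: node(leaf(succ(7)), Y1) = node(Q, Z).
Decompose node/2: leaf(succ(7)) = Q,  Y1 = Z.
Bind Q := leaf(succ(7)); no other remaining equation mentions Q.
Bind Y1 := Z; substituting into the remaining equation gives: Z = succ(Z).
Occurs check fails: Z occurs in succ(Z); the equation Z = succ(Z) has no finite solution.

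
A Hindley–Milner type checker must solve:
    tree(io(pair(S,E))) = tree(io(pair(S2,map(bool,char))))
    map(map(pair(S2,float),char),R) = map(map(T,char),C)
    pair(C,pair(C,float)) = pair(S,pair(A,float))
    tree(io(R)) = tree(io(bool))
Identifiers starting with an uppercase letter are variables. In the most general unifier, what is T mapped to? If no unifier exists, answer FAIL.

Decompose tree/1: io(pair(S,E)) = io(pair(S2,map(bool,char))).
Decompose io/1: pair(S,E) = pair(S2,map(bool,char)).
Decompose pair/2: S = S2,  E = map(bool,char).
Bind S := S2; substituting into the one remaining equation that mentions S gives: pair(C,pair(C,float)) = pair(S2,pair(A,float)).
Bind E := map(bool,char); no other remaining equation mentions E.
Decompose map/2: map(pair(S2,float),char) = map(T,char),  R = C.
Decompose map/2: pair(S2,float) = T,  char = char.
Bind T := pair(S2,float); no other remaining equation mentions T.
Delete trivial equation char = char.
Bind R := C; substituting into the one remaining equation that mentions R gives: tree(io(C)) = tree(io(bool)).
Decompose pair/2: C = S2,  pair(C,float) = pair(A,float).
Bind C := S2; substituting into the remaining equations gives: pair(S2,float) = pair(A,float),  tree(io(S2)) = tree(io(bool)). Substituting into the earlier binding gives R := S2.
Decompose pair/2: S2 = A,  float = float.
Bind S2 := A; substituting into the one remaining equation that mentions S2 gives: tree(io(A)) = tree(io(bool)). Substituting into the earlier bindings gives S := A, T := pair(A,float), R := A, C := A.
Delete trivial equation float = float.
Decompose tree/1: io(A) = io(bool).
Decompose io/1: A = bool.
Bind A := bool. Substituting into the earlier bindings gives S := bool, T := pair(bool,float), R := bool, C := bool, S2 := bool.
MGU = { S ↦ bool, E ↦ map(bool,char), T ↦ pair(bool,float), R ↦ bool, C ↦ bool, S2 ↦ bool, A ↦ bool }, so T ↦ pair(bool,float).

pair(bool,float)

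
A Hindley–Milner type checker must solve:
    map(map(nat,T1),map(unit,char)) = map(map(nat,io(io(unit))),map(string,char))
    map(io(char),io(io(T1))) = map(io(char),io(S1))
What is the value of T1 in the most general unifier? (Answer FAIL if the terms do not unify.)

FAIL

Decompose map/2: map(nat,T1) = map(nat,io(io(unit))),  map(unit,char) = map(string,char).
Decompose map/2: nat = nat,  T1 = io(io(unit)).
Delete trivial equation nat = nat.
Bind T1 := io(io(unit)); substituting into the one remaining equation that mentions T1 gives: map(io(char),io(io(io(io(unit))))) = map(io(char),io(S1)).
Decompose map/2: unit = string,  char = char.
Clash: constants unit and string differ; no unifier exists.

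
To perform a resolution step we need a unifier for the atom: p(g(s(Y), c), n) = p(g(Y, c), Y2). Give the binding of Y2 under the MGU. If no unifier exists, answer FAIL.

Decompose p/2: g(s(Y), c) = g(Y, c),  n = Y2.
Decompose g/2: s(Y) = Y,  c = c.
Occurs check fails: Y occurs in s(Y); the equation Y = s(Y) has no finite solution.

FAIL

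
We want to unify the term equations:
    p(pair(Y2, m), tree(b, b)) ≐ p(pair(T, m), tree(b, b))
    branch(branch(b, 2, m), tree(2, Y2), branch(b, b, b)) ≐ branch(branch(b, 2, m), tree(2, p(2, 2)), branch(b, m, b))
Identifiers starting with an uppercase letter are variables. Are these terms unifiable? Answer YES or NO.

Decompose p/2: pair(Y2, m) ≐ pair(T, m),  tree(b, b) ≐ tree(b, b).
Decompose pair/2: Y2 ≐ T,  m ≐ m.
Bind Y2 := T; substituting into the one remaining equation that mentions Y2 gives: branch(branch(b, 2, m), tree(2, T), branch(b, b, b)) ≐ branch(branch(b, 2, m), tree(2, p(2, 2)), branch(b, m, b)).
Delete trivial equation m ≐ m.
Delete trivial equation tree(b, b) ≐ tree(b, b).
Decompose branch/3: branch(b, 2, m) ≐ branch(b, 2, m),  tree(2, T) ≐ tree(2, p(2, 2)),  branch(b, b, b) ≐ branch(b, m, b).
Delete trivial equation branch(b, 2, m) ≐ branch(b, 2, m).
Decompose tree/2: 2 ≐ 2,  T ≐ p(2, 2).
Delete trivial equation 2 ≐ 2.
Bind T := p(2, 2); no other remaining equation mentions T. Substituting into the earlier binding gives Y2 := p(2, 2).
Decompose branch/3: b ≐ b,  b ≐ m,  b ≐ b.
Delete trivial equation b ≐ b.
Clash: constants b and m differ; no unifier exists.

NO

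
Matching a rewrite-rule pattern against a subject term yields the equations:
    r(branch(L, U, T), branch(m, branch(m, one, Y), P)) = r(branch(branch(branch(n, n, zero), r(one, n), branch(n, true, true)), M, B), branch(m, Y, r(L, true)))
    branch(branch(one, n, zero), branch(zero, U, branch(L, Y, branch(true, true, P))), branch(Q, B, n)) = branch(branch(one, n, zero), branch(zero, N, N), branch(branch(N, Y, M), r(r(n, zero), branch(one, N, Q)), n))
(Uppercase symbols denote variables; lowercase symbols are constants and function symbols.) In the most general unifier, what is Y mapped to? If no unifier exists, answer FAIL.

FAIL

Decompose r/2: branch(L, U, T) = branch(branch(branch(n, n, zero), r(one, n), branch(n, true, true)), M, B),  branch(m, branch(m, one, Y), P) = branch(m, Y, r(L, true)).
Decompose branch/3: L = branch(branch(n, n, zero), r(one, n), branch(n, true, true)),  U = M,  T = B.
Bind L := branch(branch(n, n, zero), r(one, n), branch(n, true, true)); substituting into the 2 remaining equations that mention L gives: branch(m, branch(m, one, Y), P) = branch(m, Y, r(branch(branch(n, n, zero), r(one, n), branch(n, true, true)), true)),  branch(branch(one, n, zero), branch(zero, U, branch(branch(branch(n, n, zero), r(one, n), branch(n, true, true)), Y, branch(true, true, P))), branch(Q, B, n)) = branch(branch(one, n, zero), branch(zero, N, N), branch(branch(N, Y, M), r(r(n, zero), branch(one, N, Q)), n)).
Bind U := M; substituting into the one remaining equation that mentions U gives: branch(branch(one, n, zero), branch(zero, M, branch(branch(branch(n, n, zero), r(one, n), branch(n, true, true)), Y, branch(true, true, P))), branch(Q, B, n)) = branch(branch(one, n, zero), branch(zero, N, N), branch(branch(N, Y, M), r(r(n, zero), branch(one, N, Q)), n)).
Bind T := B; no other remaining equation mentions T.
Decompose branch/3: m = m,  branch(m, one, Y) = Y,  P = r(branch(branch(n, n, zero), r(one, n), branch(n, true, true)), true).
Delete trivial equation m = m.
Occurs check fails: Y occurs in branch(m, one, Y); the equation Y = branch(m, one, Y) has no finite solution.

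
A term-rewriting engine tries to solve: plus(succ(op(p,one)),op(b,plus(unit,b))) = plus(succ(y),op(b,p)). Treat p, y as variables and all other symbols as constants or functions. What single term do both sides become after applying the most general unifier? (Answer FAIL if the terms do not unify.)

plus(succ(op(plus(unit,b),one)),op(b,plus(unit,b)))

Decompose plus/2: succ(op(p,one)) = succ(y),  op(b,plus(unit,b)) = op(b,p).
Decompose succ/1: op(p,one) = y.
Bind y := op(p,one); no other remaining equation mentions y.
Decompose op/2: b = b,  plus(unit,b) = p.
Delete trivial equation b = b.
Bind p := plus(unit,b). Substituting into the earlier binding gives y := op(plus(unit,b),one).
Applying the MGU to either side gives plus(succ(op(plus(unit,b),one)),op(b,plus(unit,b))).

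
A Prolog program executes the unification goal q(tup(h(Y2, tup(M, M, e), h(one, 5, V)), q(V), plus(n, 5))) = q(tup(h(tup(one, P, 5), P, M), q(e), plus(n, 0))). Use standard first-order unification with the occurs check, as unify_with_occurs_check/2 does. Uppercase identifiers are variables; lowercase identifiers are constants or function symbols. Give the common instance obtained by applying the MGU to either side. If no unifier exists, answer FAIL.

Decompose q/1: tup(h(Y2, tup(M, M, e), h(one, 5, V)), q(V), plus(n, 5)) = tup(h(tup(one, P, 5), P, M), q(e), plus(n, 0)).
Decompose tup/3: h(Y2, tup(M, M, e), h(one, 5, V)) = h(tup(one, P, 5), P, M),  q(V) = q(e),  plus(n, 5) = plus(n, 0).
Decompose h/3: Y2 = tup(one, P, 5),  tup(M, M, e) = P,  h(one, 5, V) = M.
Bind Y2 := tup(one, P, 5); no other remaining equation mentions Y2.
Bind P := tup(M, M, e); no other remaining equation mentions P. Substituting into the earlier binding gives Y2 := tup(one, tup(M, M, e), 5).
Bind M := h(one, 5, V); no other remaining equation mentions M. Substituting into the earlier bindings gives Y2 := tup(one, tup(h(one, 5, V), h(one, 5, V), e), 5), P := tup(h(one, 5, V), h(one, 5, V), e).
Decompose q/1: V = e.
Bind V := e; no other remaining equation mentions V. Substituting into the earlier bindings gives Y2 := tup(one, tup(h(one, 5, e), h(one, 5, e), e), 5), P := tup(h(one, 5, e), h(one, 5, e), e), M := h(one, 5, e).
Decompose plus/2: n = n,  5 = 0.
Delete trivial equation n = n.
Clash: constants 5 and 0 differ; no unifier exists.

FAIL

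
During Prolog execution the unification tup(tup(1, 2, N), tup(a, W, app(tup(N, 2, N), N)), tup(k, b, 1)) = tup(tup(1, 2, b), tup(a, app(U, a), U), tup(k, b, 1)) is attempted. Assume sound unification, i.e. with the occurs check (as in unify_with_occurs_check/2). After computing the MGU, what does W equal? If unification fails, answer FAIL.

app(app(tup(b, 2, b), b), a)

Decompose tup/3: tup(1, 2, N) = tup(1, 2, b),  tup(a, W, app(tup(N, 2, N), N)) = tup(a, app(U, a), U),  tup(k, b, 1) = tup(k, b, 1).
Decompose tup/3: 1 = 1,  2 = 2,  N = b.
Delete trivial equation 1 = 1.
Delete trivial equation 2 = 2.
Bind N := b; substituting into the one remaining equation that mentions N gives: tup(a, W, app(tup(b, 2, b), b)) = tup(a, app(U, a), U).
Decompose tup/3: a = a,  W = app(U, a),  app(tup(b, 2, b), b) = U.
Delete trivial equation a = a.
Bind W := app(U, a); no other remaining equation mentions W.
Bind U := app(tup(b, 2, b), b); no other remaining equation mentions U. Substituting into the earlier binding gives W := app(app(tup(b, 2, b), b), a).
Delete trivial equation tup(k, b, 1) = tup(k, b, 1).
MGU = { N = b, W = app(app(tup(b, 2, b), b), a), U = app(tup(b, 2, b), b) }, so W = app(app(tup(b, 2, b), b), a).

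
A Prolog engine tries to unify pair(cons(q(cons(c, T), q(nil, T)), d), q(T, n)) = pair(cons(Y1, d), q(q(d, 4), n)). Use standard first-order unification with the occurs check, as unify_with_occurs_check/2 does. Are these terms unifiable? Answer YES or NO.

YES

Decompose pair/2: cons(q(cons(c, T), q(nil, T)), d) = cons(Y1, d),  q(T, n) = q(q(d, 4), n).
Decompose cons/2: q(cons(c, T), q(nil, T)) = Y1,  d = d.
Bind Y1 := q(cons(c, T), q(nil, T)); no other remaining equation mentions Y1.
Delete trivial equation d = d.
Decompose q/2: T = q(d, 4),  n = n.
Bind T := q(d, 4); no other remaining equation mentions T. Substituting into the earlier binding gives Y1 := q(cons(c, q(d, 4)), q(nil, q(d, 4))).
Delete trivial equation n = n.
No equations remain and no clash or occurs-check failure arose, so a unifier exists.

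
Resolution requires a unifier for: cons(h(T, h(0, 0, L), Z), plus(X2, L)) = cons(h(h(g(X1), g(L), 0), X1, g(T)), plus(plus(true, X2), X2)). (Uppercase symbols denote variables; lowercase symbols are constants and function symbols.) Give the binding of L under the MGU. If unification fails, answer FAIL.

Decompose cons/2: h(T, h(0, 0, L), Z) = h(h(g(X1), g(L), 0), X1, g(T)),  plus(X2, L) = plus(plus(true, X2), X2).
Decompose h/3: T = h(g(X1), g(L), 0),  h(0, 0, L) = X1,  Z = g(T).
Bind T := h(g(X1), g(L), 0); substituting into the one remaining equation that mentions T gives: Z = g(h(g(X1), g(L), 0)).
Bind X1 := h(0, 0, L); substituting into the one remaining equation that mentions X1 gives: Z = g(h(g(h(0, 0, L)), g(L), 0)). Substituting into the earlier binding gives T := h(g(h(0, 0, L)), g(L), 0).
Bind Z := g(h(g(h(0, 0, L)), g(L), 0)); no other remaining equation mentions Z.
Decompose plus/2: X2 = plus(true, X2),  L = X2.
Occurs check fails: X2 occurs in plus(true, X2); the equation X2 = plus(true, X2) has no finite solution.

FAIL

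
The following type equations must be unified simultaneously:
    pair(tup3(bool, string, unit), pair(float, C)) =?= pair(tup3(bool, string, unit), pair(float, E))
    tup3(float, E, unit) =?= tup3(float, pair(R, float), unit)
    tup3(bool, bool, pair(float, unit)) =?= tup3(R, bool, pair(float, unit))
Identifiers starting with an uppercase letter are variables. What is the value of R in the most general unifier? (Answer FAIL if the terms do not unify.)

Decompose pair/2: tup3(bool, string, unit) =?= tup3(bool, string, unit),  pair(float, C) =?= pair(float, E).
Delete trivial equation tup3(bool, string, unit) =?= tup3(bool, string, unit).
Decompose pair/2: float =?= float,  C =?= E.
Delete trivial equation float =?= float.
Bind C := E; no other remaining equation mentions C.
Decompose tup3/3: float =?= float,  E =?= pair(R, float),  unit =?= unit.
Delete trivial equation float =?= float.
Bind E := pair(R, float); no other remaining equation mentions E. Substituting into the earlier binding gives C := pair(R, float).
Delete trivial equation unit =?= unit.
Decompose tup3/3: bool =?= R,  bool =?= bool,  pair(float, unit) =?= pair(float, unit).
Bind R := bool; no other remaining equation mentions R. Substituting into the earlier bindings gives C := pair(bool, float), E := pair(bool, float).
Delete trivial equation bool =?= bool.
Delete trivial equation pair(float, unit) =?= pair(float, unit).
MGU = { C ↦ pair(bool, float), E ↦ pair(bool, float), R ↦ bool }, so R ↦ bool.

bool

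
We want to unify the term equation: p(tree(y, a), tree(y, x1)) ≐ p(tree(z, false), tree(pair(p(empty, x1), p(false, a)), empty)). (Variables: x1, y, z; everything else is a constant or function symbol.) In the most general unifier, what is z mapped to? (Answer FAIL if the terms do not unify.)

FAIL

Decompose p/2: tree(y, a) ≐ tree(z, false),  tree(y, x1) ≐ tree(pair(p(empty, x1), p(false, a)), empty).
Decompose tree/2: y ≐ z,  a ≐ false.
Bind y := z; substituting into the one remaining equation that mentions y gives: tree(z, x1) ≐ tree(pair(p(empty, x1), p(false, a)), empty).
Clash: constants a and false differ; no unifier exists.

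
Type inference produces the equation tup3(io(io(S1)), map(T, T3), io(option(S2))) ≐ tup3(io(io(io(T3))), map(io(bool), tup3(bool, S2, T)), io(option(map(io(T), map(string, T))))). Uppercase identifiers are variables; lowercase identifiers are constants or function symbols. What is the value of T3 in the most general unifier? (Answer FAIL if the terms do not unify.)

Decompose tup3/3: io(io(S1)) ≐ io(io(io(T3))),  map(T, T3) ≐ map(io(bool), tup3(bool, S2, T)),  io(option(S2)) ≐ io(option(map(io(T), map(string, T)))).
Decompose io/1: io(S1) ≐ io(io(T3)).
Decompose io/1: S1 ≐ io(T3).
Bind S1 := io(T3); no other remaining equation mentions S1.
Decompose map/2: T ≐ io(bool),  T3 ≐ tup3(bool, S2, T).
Bind T := io(bool); substituting into the remaining equations gives: T3 ≐ tup3(bool, S2, io(bool)),  io(option(S2)) ≐ io(option(map(io(io(bool)), map(string, io(bool))))).
Bind T3 := tup3(bool, S2, io(bool)); no other remaining equation mentions T3. Substituting into the earlier binding gives S1 := io(tup3(bool, S2, io(bool))).
Decompose io/1: option(S2) ≐ option(map(io(io(bool)), map(string, io(bool)))).
Decompose option/1: S2 ≐ map(io(io(bool)), map(string, io(bool))).
Bind S2 := map(io(io(bool)), map(string, io(bool))). Substituting into the earlier bindings gives S1 := io(tup3(bool, map(io(io(bool)), map(string, io(bool))), io(bool))), T3 := tup3(bool, map(io(io(bool)), map(string, io(bool))), io(bool)).
MGU = { S1 -> io(tup3(bool, map(io(io(bool)), map(string, io(bool))), io(bool))), T -> io(bool), T3 -> tup3(bool, map(io(io(bool)), map(string, io(bool))), io(bool)), S2 -> map(io(io(bool)), map(string, io(bool))) }, so T3 -> tup3(bool, map(io(io(bool)), map(string, io(bool))), io(bool)).

tup3(bool, map(io(io(bool)), map(string, io(bool))), io(bool))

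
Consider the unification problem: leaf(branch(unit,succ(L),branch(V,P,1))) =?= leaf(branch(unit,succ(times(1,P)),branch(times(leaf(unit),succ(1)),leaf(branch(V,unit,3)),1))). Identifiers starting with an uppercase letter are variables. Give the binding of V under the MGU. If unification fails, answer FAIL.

Decompose leaf/1: branch(unit,succ(L),branch(V,P,1)) =?= branch(unit,succ(times(1,P)),branch(times(leaf(unit),succ(1)),leaf(branch(V,unit,3)),1)).
Decompose branch/3: unit =?= unit,  succ(L) =?= succ(times(1,P)),  branch(V,P,1) =?= branch(times(leaf(unit),succ(1)),leaf(branch(V,unit,3)),1).
Delete trivial equation unit =?= unit.
Decompose succ/1: L =?= times(1,P).
Bind L := times(1,P); no other remaining equation mentions L.
Decompose branch/3: V =?= times(leaf(unit),succ(1)),  P =?= leaf(branch(V,unit,3)),  1 =?= 1.
Bind V := times(leaf(unit),succ(1)); substituting into the one remaining equation that mentions V gives: P =?= leaf(branch(times(leaf(unit),succ(1)),unit,3)).
Bind P := leaf(branch(times(leaf(unit),succ(1)),unit,3)); no other remaining equation mentions P. Substituting into the earlier binding gives L := times(1,leaf(branch(times(leaf(unit),succ(1)),unit,3))).
Delete trivial equation 1 =?= 1.
MGU = { L := times(1,leaf(branch(times(leaf(unit),succ(1)),unit,3))), V := times(leaf(unit),succ(1)), P := leaf(branch(times(leaf(unit),succ(1)),unit,3)) }, so V := times(leaf(unit),succ(1)).

times(leaf(unit),succ(1))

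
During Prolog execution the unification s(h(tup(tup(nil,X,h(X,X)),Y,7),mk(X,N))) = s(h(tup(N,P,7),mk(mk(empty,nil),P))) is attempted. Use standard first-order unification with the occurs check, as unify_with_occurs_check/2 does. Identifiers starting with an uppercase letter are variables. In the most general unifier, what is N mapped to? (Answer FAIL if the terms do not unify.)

Decompose s/1: h(tup(tup(nil,X,h(X,X)),Y,7),mk(X,N)) = h(tup(N,P,7),mk(mk(empty,nil),P)).
Decompose h/2: tup(tup(nil,X,h(X,X)),Y,7) = tup(N,P,7),  mk(X,N) = mk(mk(empty,nil),P).
Decompose tup/3: tup(nil,X,h(X,X)) = N,  Y = P,  7 = 7.
Bind N := tup(nil,X,h(X,X)); substituting into the one remaining equation that mentions N gives: mk(X,tup(nil,X,h(X,X))) = mk(mk(empty,nil),P).
Bind Y := P; no other remaining equation mentions Y.
Delete trivial equation 7 = 7.
Decompose mk/2: X = mk(empty,nil),  tup(nil,X,h(X,X)) = P.
Bind X := mk(empty,nil); substituting into the remaining equation gives: tup(nil,mk(empty,nil),h(mk(empty,nil),mk(empty,nil))) = P. Substituting into the earlier binding gives N := tup(nil,mk(empty,nil),h(mk(empty,nil),mk(empty,nil))).
Bind P := tup(nil,mk(empty,nil),h(mk(empty,nil),mk(empty,nil))). Substituting into the earlier binding gives Y := tup(nil,mk(empty,nil),h(mk(empty,nil),mk(empty,nil))).
MGU = { N ↦ tup(nil,mk(empty,nil),h(mk(empty,nil),mk(empty,nil))), Y ↦ tup(nil,mk(empty,nil),h(mk(empty,nil),mk(empty,nil))), X ↦ mk(empty,nil), P ↦ tup(nil,mk(empty,nil),h(mk(empty,nil),mk(empty,nil))) }, so N ↦ tup(nil,mk(empty,nil),h(mk(empty,nil),mk(empty,nil))).

tup(nil,mk(empty,nil),h(mk(empty,nil),mk(empty,nil)))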